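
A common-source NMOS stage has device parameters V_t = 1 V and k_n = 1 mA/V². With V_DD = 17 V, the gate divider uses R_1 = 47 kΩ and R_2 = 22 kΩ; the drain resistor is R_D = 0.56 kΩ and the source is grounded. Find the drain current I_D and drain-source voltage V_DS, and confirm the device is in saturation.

I_D ≈ 9.8 mA, V_DS ≈ 12 V

V_G = V_DD·R_2/(R_1+R_2) = 17×22/69 = 5.42 V. With the source grounded, V_GS = V_G = 5.42 V.
Assume saturation: I_D = (k_n/2)(V_GS − V_t)² = (1/2)×(5.42 − 1)² = 0.5×4.42² = 9.77 mA.
V_DS = V_DD − I_D·R_D = 17 − 9.77×0.56 = 11.5 V.
Saturation requires V_DS ≥ V_GS − V_t = 4.42 V; 11.5 ≥ 4.42 ✓.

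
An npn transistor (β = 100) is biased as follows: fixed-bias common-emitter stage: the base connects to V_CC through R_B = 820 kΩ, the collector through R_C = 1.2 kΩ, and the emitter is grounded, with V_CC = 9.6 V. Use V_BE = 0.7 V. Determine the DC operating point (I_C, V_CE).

Base loop: V_CC = I_B·R_B + V_BE, so I_B = (9.6 − 0.7)/820 kΩ = 0.0109 mA.
In the active region I_C = β·I_B = 100 × 0.0109 = 1.09 mA.
Collector loop: V_CE = V_CC − I_C·R_C = 9.6 − 1.09×1.2 = 8.3 V.
Since V_CE = 8.3 V > V_CE(sat) ≈ 0.2 V, the transistor is in the active region as assumed.

I_C ≈ 1.1 mA, V_CE ≈ 8.3 V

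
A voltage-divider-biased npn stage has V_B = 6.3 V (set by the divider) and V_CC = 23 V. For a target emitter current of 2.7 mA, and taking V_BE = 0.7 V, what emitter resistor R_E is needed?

V_E = V_B − V_BE = 6.3 − 0.7 = 5.6 V.
R_E = V_E / I_E = 5.6 / 2.7 = 2.07 kΩ.

R_E ≈ 2.1 kΩ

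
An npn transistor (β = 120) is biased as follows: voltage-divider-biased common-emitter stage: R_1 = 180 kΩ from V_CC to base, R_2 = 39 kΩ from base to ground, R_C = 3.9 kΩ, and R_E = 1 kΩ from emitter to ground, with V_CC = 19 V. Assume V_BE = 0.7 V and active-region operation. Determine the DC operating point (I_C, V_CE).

I_C ≈ 2.1 mA, V_CE ≈ 8.7 V

Thevenize the base divider: V_Th = V_CC·R_2/(R_1+R_2) = 19×39/219 = 3.38 V, R_Th = R_1‖R_2 = 32.1 kΩ.
Base-emitter loop: V_Th = I_B·R_Th + V_BE + (β+1)I_B·R_E, so I_B = (3.38 − 0.7) / (32.1 + 121×1) = 0.0175 mA.
I_C = β·I_B = 120×0.0175 = 2.1 mA, and I_E = (β+1)I_B = 2.12 mA.
V_CE = V_CC − I_C·R_C − I_E·R_E = 19 − 2.1×3.9 − 2.12×1 = 8.67 V.
V_CE = 8.67 V > 0.2 V confirms active-region operation.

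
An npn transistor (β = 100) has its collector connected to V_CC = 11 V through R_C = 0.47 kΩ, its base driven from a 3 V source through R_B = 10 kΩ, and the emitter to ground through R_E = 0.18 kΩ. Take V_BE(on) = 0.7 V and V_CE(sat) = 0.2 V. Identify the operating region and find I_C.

active; I_C ≈ 8.2 mA

Assume active. Base-emitter loop: I_B = (V_BB − V_BE)/(R_B + (β+1)R_E) = (3 − 0.7)/(10 + 101×0.18) = 0.0816 mA.
I_C = β·I_B = 100×0.0816 = 8.16 mA.
V_CE = V_CC − I_C·R_C − I_E·R_E = 11 − 8.16×0.47 − 8.24×0.18 = 5.68 V > V_CE(sat), so the active-region assumption holds.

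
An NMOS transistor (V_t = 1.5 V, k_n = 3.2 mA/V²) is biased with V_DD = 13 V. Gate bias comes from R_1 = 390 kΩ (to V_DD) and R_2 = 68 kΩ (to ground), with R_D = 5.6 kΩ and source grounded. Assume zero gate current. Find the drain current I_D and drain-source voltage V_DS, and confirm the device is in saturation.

V_G = V_DD·R_2/(R_1+R_2) = 13×68/458 = 1.93 V. With the source grounded, V_GS = V_G = 1.93 V.
Assume saturation: I_D = (k_n/2)(V_GS − V_t)² = (3.2/2)×(1.93 − 1.5)² = 1.6×0.43² = 0.296 mA.
V_DS = V_DD − I_D·R_D = 13 − 0.296×5.6 = 11.3 V.
Saturation requires V_DS ≥ V_GS − V_t = 0.43 V; 11.3 ≥ 0.43 ✓.

I_D ≈ 0.3 mA, V_DS ≈ 11 V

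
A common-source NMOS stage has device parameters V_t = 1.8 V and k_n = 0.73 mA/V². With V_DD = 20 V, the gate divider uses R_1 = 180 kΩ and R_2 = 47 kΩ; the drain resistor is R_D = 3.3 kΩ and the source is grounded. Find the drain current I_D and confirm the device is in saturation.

V_G = V_DD·R_2/(R_1+R_2) = 20×47/227 = 4.14 V. With the source grounded, V_GS = V_G = 4.14 V.
Assume saturation: I_D = (k_n/2)(V_GS − V_t)² = (0.73/2)×(4.14 − 1.8)² = 0.365×2.34² = 2 mA.
V_DS = V_DD − I_D·R_D = 20 − 2×3.3 = 13.4 V.
Saturation requires V_DS ≥ V_GS − V_t = 2.34 V; 13.4 ≥ 2.34 ✓.

I_D ≈ 2 mA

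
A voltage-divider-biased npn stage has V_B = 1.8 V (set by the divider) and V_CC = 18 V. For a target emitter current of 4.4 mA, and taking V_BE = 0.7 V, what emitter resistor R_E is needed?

V_E = V_B − V_BE = 1.8 − 0.7 = 1.1 V.
R_E = V_E / I_E = 1.1 / 4.4 = 0.25 kΩ.

R_E ≈ 0.25 kΩ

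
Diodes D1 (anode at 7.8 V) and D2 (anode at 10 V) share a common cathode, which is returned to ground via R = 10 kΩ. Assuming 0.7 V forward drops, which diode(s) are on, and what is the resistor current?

Only D2 conducts; I_R ≈ 0.93 mA

Assume both conduct. Then node N would need to be at both 7.8−0.7 = 7.1 V and 10−0.7 = 9.3 V, which is impossible.
Assume only D2 conducts: V_N = 10 − 0.7 = 9.3 V, so I_R = 9.3/10 = 0.93 mA.
Check D1: its anode-to-cathode voltage is 7.8 − 9.3 = -1.5 V < 0.7 V, so it is off. The assumption is consistent.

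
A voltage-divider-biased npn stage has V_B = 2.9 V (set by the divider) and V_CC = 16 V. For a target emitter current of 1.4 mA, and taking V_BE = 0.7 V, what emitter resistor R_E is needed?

V_E = V_B − V_BE = 2.9 − 0.7 = 2.2 V.
R_E = V_E / I_E = 2.2 / 1.4 = 1.57 kΩ.

R_E ≈ 1.6 kΩ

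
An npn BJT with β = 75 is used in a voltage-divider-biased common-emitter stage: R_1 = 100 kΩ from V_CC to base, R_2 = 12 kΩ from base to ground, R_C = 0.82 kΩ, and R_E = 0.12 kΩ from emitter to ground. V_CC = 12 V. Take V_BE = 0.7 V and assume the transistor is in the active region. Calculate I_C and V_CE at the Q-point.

I_C ≈ 2.2 mA, V_CE ≈ 9.9 V

Thevenize the base divider: V_Th = V_CC·R_2/(R_1+R_2) = 12×12/112 = 1.29 V, R_Th = R_1‖R_2 = 10.7 kΩ.
Base-emitter loop: V_Th = I_B·R_Th + V_BE + (β+1)I_B·R_E, so I_B = (1.29 − 0.7) / (10.7 + 76×0.12) = 0.0295 mA.
I_C = β·I_B = 75×0.0295 = 2.21 mA, and I_E = (β+1)I_B = 2.24 mA.
V_CE = V_CC − I_C·R_C − I_E·R_E = 12 − 2.21×0.82 − 2.24×0.12 = 9.91 V.
V_CE = 9.91 V > 0.2 V confirms active-region operation.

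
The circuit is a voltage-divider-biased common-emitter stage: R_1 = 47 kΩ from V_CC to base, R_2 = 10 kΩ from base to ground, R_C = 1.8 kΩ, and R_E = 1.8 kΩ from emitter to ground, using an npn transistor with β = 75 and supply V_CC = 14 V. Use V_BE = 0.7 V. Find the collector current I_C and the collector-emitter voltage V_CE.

I_C ≈ 0.91 mA, V_CE ≈ 11 V

Thevenize the base divider: V_Th = V_CC·R_2/(R_1+R_2) = 14×10/57 = 2.46 V, R_Th = R_1‖R_2 = 8.25 kΩ.
Base-emitter loop: V_Th = I_B·R_Th + V_BE + (β+1)I_B·R_E, so I_B = (2.46 − 0.7) / (8.25 + 76×1.8) = 0.0121 mA.
I_C = β·I_B = 75×0.0121 = 0.908 mA, and I_E = (β+1)I_B = 0.92 mA.
V_CE = V_CC − I_C·R_C − I_E·R_E = 14 − 0.908×1.8 − 0.92×1.8 = 10.7 V.
V_CE = 10.7 V > 0.2 V confirms active-region operation.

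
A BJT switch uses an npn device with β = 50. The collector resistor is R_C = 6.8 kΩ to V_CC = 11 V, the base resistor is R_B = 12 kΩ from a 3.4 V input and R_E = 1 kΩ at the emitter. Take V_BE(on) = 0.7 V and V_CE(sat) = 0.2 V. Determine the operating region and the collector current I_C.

Assume active: I_B = (3.4 − 0.7)/(12 + 51×1) = 0.0429 mA, I_C = β·I_B = 2.14 mA.
Then V_CE = 11 − 2.14×6.8 − 2.19×1 = -5.76 V < 0.2 V — the active assumption fails.
Re-solve with V_CE = 0.2 V. KCL at the emitter: V_E/R_E = (V_BB−0.7−V_E)/R_B + (V_CC−0.2−V_E)/R_C, giving V_E = 1.47 V.
I_C = (V_CC − 0.2 − V_E)/R_C = (10.8 − 1.47)/6.8 = 1.37 mA.
Check: I_B = (2.7 − 1.47)/12 = 0.102 mA, and β·I_B = 5.11 mA > I_C, confirming saturation.

saturation; I_C ≈ 1.4 mA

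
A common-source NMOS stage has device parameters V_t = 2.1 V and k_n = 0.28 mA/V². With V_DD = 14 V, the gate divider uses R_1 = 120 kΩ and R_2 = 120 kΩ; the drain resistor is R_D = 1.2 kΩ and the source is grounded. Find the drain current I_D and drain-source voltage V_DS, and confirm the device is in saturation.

V_G = V_DD·R_2/(R_1+R_2) = 14×120/240 = 7 V. With the source grounded, V_GS = V_G = 7 V.
Assume saturation: I_D = (k_n/2)(V_GS − V_t)² = (0.28/2)×(7 − 2.1)² = 0.14×4.9² = 3.36 mA.
V_DS = V_DD − I_D·R_D = 14 − 3.36×1.2 = 9.97 V.
Saturation requires V_DS ≥ V_GS − V_t = 4.9 V; 9.97 ≥ 4.9 ✓.

I_D ≈ 3.4 mA, V_DS ≈ 10 V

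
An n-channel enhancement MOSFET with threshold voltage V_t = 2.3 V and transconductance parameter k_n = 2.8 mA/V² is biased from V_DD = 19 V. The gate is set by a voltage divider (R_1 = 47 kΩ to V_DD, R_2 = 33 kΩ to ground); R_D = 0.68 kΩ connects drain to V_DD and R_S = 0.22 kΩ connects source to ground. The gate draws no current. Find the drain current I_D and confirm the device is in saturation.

V_G = V_DD·R_2/(R_1+R_2) = 19×33/80 = 7.84 V.
Assume saturation: I_D = (k_n/2)(V_GS − V_t)² with V_GS = V_G − I_D·R_S = 7.84 − 0.22·I_D.
Substituting gives 0.0678·I_D² − 4.41·I_D + 42.9 = 0, with roots I_D = 11.9 or 53.2 mA.
The root I_D = 53.2 mA gives V_GS = -3.86 V ≤ V_t, so take I_D = 11.9 mA.
Then V_GS = 5.22 V and V_DS = V_DD − I_D(R_D+R_S) = 19 − 11.9×0.9 = 8.28 V.
Saturation requires V_DS ≥ V_GS − V_t = 2.92 V; 8.28 ≥ 2.92 ✓.

I_D ≈ 12 mA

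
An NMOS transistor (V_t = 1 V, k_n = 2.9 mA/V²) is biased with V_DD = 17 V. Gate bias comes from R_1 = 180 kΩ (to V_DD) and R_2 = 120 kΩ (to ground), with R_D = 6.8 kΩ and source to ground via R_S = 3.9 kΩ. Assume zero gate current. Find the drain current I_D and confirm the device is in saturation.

V_G = V_DD·R_2/(R_1+R_2) = 17×120/300 = 6.8 V.
Assume saturation: I_D = (k_n/2)(V_GS − V_t)² with V_GS = V_G − I_D·R_S = 6.8 − 3.9·I_D.
Substituting gives 22.1·I_D² − 66.6·I_D + 48.8 = 0, with roots I_D = 1.25 or 1.77 mA.
The root I_D = 1.77 mA gives V_GS = -0.105 V ≤ V_t, so take I_D = 1.25 mA.
Then V_GS = 1.93 V and V_DS = V_DD − I_D(R_D+R_S) = 17 − 1.25×10.7 = 3.63 V.
Saturation requires V_DS ≥ V_GS − V_t = 0.928 V; 3.63 ≥ 0.928 ✓.

I_D ≈ 1.2 mA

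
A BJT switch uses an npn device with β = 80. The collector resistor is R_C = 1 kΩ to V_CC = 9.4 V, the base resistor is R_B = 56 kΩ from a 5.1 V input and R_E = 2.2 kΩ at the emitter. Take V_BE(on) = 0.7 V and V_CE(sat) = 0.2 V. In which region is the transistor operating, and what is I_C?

active; I_C ≈ 1.5 mA

Assume active. Base-emitter loop: I_B = (V_BB − V_BE)/(R_B + (β+1)R_E) = (5.1 − 0.7)/(56 + 81×2.2) = 0.0188 mA.
I_C = β·I_B = 80×0.0188 = 1.5 mA.
V_CE = V_CC − I_C·R_C − I_E·R_E = 9.4 − 1.5×1 − 1.52×2.2 = 4.55 V > V_CE(sat), so the active-region assumption holds.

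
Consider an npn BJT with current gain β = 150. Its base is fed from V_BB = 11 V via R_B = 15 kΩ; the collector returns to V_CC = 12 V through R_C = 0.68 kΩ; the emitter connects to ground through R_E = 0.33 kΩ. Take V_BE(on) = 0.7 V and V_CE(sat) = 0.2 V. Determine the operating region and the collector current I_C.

saturation; I_C ≈ 12 mA

Assume active: I_B = (11 − 0.7)/(15 + 151×0.33) = 0.159 mA, I_C = β·I_B = 23.8 mA.
Then V_CE = 12 − 23.8×0.68 − 24×0.33 = -12.1 V < 0.2 V — the active assumption fails.
Re-solve with V_CE = 0.2 V. KCL at the emitter: V_E/R_E = (V_BB−0.7−V_E)/R_B + (V_CC−0.2−V_E)/R_C, giving V_E = 3.95 V.
I_C = (V_CC − 0.2 − V_E)/R_C = (11.8 − 3.95)/0.68 = 11.5 mA.
Check: I_B = (10.3 − 3.95)/15 = 0.423 mA, and β·I_B = 63.5 mA > I_C, confirming saturation.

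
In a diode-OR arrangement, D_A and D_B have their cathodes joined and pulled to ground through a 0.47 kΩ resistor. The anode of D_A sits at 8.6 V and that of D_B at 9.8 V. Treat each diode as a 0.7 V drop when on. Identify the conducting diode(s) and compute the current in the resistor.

Assume both conduct. Then node N would need to be at both 8.6−0.7 = 7.9 V and 9.8−0.7 = 9.1 V, which is impossible.
Assume only D_B conducts: V_N = 9.8 − 0.7 = 9.1 V, so I_R = 9.1/0.47 = 19.4 mA.
Check D_A: its anode-to-cathode voltage is 8.6 − 9.1 = -0.5 V < 0.7 V, so it is off. The assumption is consistent.

Only D_B conducts; I_R ≈ 19 mA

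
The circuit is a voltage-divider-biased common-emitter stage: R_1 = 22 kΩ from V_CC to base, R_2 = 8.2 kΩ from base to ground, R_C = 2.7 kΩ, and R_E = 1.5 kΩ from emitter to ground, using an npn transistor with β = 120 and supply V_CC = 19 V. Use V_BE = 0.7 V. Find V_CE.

Thevenize the base divider: V_Th = V_CC·R_2/(R_1+R_2) = 19×8.2/30.2 = 5.16 V, R_Th = R_1‖R_2 = 5.97 kΩ.
Base-emitter loop: V_Th = I_B·R_Th + V_BE + (β+1)I_B·R_E, so I_B = (5.16 − 0.7) / (5.97 + 121×1.5) = 0.0238 mA.
I_C = β·I_B = 120×0.0238 = 2.85 mA, and I_E = (β+1)I_B = 2.88 mA.
V_CE = V_CC − I_C·R_C − I_E·R_E = 19 − 2.85×2.7 − 2.88×1.5 = 6.98 V.
V_CE = 6.98 V > 0.2 V confirms active-region operation.

V_CE ≈ 7 V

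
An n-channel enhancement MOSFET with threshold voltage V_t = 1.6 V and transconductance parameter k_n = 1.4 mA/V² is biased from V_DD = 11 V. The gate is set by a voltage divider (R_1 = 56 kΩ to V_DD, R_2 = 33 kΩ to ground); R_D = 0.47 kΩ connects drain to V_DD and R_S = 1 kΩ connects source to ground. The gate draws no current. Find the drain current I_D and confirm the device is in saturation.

V_G = V_DD·R_2/(R_1+R_2) = 11×33/89 = 4.08 V.
Assume saturation: I_D = (k_n/2)(V_GS − V_t)² with V_GS = V_G − I_D·R_S = 4.08 − 1·I_D.
Substituting gives 0.7·I_D² − 4.47·I_D + 4.3 = 0, with roots I_D = 1.18 or 5.21 mA.
The root I_D = 5.21 mA gives V_GS = -1.13 V ≤ V_t, so take I_D = 1.18 mA.
Then V_GS = 2.9 V and V_DS = V_DD − I_D(R_D+R_S) = 11 − 1.18×1.47 = 9.27 V.
Saturation requires V_DS ≥ V_GS − V_t = 1.3 V; 9.27 ≥ 1.3 ✓.

I_D ≈ 1.2 mA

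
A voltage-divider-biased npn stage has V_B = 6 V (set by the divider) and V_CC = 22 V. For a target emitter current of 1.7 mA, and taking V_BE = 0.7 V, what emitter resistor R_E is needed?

V_E = V_B − V_BE = 6 − 0.7 = 5.3 V.
R_E = V_E / I_E = 5.3 / 1.7 = 3.12 kΩ.

R_E ≈ 3.1 kΩ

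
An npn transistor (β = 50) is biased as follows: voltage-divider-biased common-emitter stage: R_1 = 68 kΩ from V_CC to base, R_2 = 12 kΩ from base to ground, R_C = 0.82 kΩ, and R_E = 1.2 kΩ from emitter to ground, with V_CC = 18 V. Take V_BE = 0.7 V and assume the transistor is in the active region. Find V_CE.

V_CE ≈ 15 V

Thevenize the base divider: V_Th = V_CC·R_2/(R_1+R_2) = 18×12/80 = 2.7 V, R_Th = R_1‖R_2 = 10.2 kΩ.
Base-emitter loop: V_Th = I_B·R_Th + V_BE + (β+1)I_B·R_E, so I_B = (2.7 − 0.7) / (10.2 + 51×1.2) = 0.028 mA.
I_C = β·I_B = 50×0.028 = 1.4 mA, and I_E = (β+1)I_B = 1.43 mA.
V_CE = V_CC − I_C·R_C − I_E·R_E = 18 − 1.4×0.82 − 1.43×1.2 = 15.1 V.
V_CE = 15.1 V > 0.2 V confirms active-region operation.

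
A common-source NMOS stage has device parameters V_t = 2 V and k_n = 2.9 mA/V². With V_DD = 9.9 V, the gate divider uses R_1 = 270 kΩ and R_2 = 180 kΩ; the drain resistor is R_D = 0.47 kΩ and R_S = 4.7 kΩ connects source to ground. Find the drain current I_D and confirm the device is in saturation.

V_G = V_DD·R_2/(R_1+R_2) = 9.9×180/450 = 3.96 V.
Assume saturation: I_D = (k_n/2)(V_GS − V_t)² with V_GS = V_G − I_D·R_S = 3.96 − 4.7·I_D.
Substituting gives 32·I_D² − 27.7·I_D + 5.57 = 0, with roots I_D = 0.317 or 0.548 mA.
The root I_D = 0.548 mA gives V_GS = 1.39 V ≤ V_t, so take I_D = 0.317 mA.
Then V_GS = 2.47 V and V_DS = V_DD − I_D(R_D+R_S) = 9.9 − 0.317×5.17 = 8.26 V.
Saturation requires V_DS ≥ V_GS − V_t = 0.468 V; 8.26 ≥ 0.468 ✓.

I_D ≈ 0.32 mA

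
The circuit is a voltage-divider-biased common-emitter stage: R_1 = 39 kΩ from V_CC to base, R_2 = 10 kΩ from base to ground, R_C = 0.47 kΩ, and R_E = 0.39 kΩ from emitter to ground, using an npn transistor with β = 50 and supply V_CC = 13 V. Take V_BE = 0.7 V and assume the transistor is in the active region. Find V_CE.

V_CE ≈ 10 V

Thevenize the base divider: V_Th = V_CC·R_2/(R_1+R_2) = 13×10/49 = 2.65 V, R_Th = R_1‖R_2 = 7.96 kΩ.
Base-emitter loop: V_Th = I_B·R_Th + V_BE + (β+1)I_B·R_E, so I_B = (2.65 − 0.7) / (7.96 + 51×0.39) = 0.0701 mA.
I_C = β·I_B = 50×0.0701 = 3.51 mA, and I_E = (β+1)I_B = 3.58 mA.
V_CE = V_CC − I_C·R_C − I_E·R_E = 13 − 3.51×0.47 − 3.58×0.39 = 9.96 V.
V_CE = 9.96 V > 0.2 V confirms active-region operation.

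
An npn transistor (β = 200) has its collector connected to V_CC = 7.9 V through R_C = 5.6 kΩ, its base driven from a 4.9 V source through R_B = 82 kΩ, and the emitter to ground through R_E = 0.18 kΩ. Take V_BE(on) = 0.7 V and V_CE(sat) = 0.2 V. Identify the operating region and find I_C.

Assume active: I_B = (4.9 − 0.7)/(82 + 201×0.18) = 0.0355 mA, I_C = β·I_B = 7.11 mA.
Then V_CE = 7.9 − 7.11×5.6 − 7.14×0.18 = -33.2 V < 0.2 V — the active assumption fails.
Re-solve with V_CE = 0.2 V. KCL at the emitter: V_E/R_E = (V_BB−0.7−V_E)/R_B + (V_CC−0.2−V_E)/R_C, giving V_E = 0.248 V.
I_C = (V_CC − 0.2 − V_E)/R_C = (7.7 − 0.248)/5.6 = 1.33 mA.
Check: I_B = (4.2 − 0.248)/82 = 0.0482 mA, and β·I_B = 9.64 mA > I_C, confirming saturation.

saturation; I_C ≈ 1.3 mA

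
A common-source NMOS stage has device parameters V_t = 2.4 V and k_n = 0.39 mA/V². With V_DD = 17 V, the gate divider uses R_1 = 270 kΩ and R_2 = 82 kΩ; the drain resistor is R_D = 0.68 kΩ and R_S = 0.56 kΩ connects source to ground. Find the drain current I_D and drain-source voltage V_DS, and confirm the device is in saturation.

V_G = V_DD·R_2/(R_1+R_2) = 17×82/352 = 3.96 V.
Assume saturation: I_D = (k_n/2)(V_GS − V_t)² with V_GS = V_G − I_D·R_S = 3.96 − 0.56·I_D.
Substituting gives 0.0612·I_D² − 1.34·I_D + 0.475 = 0, with roots I_D = 0.36 or 21.6 mA.
The root I_D = 21.6 mA gives V_GS = -8.12 V ≤ V_t, so take I_D = 0.36 mA.
Then V_GS = 3.76 V and V_DS = V_DD − I_D(R_D+R_S) = 17 − 0.36×1.24 = 16.6 V.
Saturation requires V_DS ≥ V_GS − V_t = 1.36 V; 16.6 ≥ 1.36 ✓.

I_D ≈ 0.36 mA, V_DS ≈ 17 V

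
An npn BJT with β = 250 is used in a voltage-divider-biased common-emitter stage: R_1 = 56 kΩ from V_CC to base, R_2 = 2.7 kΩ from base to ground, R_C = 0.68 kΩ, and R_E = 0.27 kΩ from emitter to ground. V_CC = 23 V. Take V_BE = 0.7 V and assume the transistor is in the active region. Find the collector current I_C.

Thevenize the base divider: V_Th = V_CC·R_2/(R_1+R_2) = 23×2.7/58.7 = 1.06 V, R_Th = R_1‖R_2 = 2.58 kΩ.
Base-emitter loop: V_Th = I_B·R_Th + V_BE + (β+1)I_B·R_E, so I_B = (1.06 − 0.7) / (2.58 + 251×0.27) = 0.00509 mA.
I_C = β·I_B = 250×0.00509 = 1.27 mA, and I_E = (β+1)I_B = 1.28 mA.
V_CE = V_CC − I_C·R_C − I_E·R_E = 23 − 1.27×0.68 − 1.28×0.27 = 21.8 V.
V_CE = 21.8 V > 0.2 V confirms active-region operation.

I_C ≈ 1.3 mA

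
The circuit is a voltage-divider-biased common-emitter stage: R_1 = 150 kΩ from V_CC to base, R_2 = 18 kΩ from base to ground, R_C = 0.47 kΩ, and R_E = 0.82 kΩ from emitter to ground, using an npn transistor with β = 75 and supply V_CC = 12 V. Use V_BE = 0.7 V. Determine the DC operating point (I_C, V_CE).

Thevenize the base divider: V_Th = V_CC·R_2/(R_1+R_2) = 12×18/168 = 1.29 V, R_Th = R_1‖R_2 = 16.1 kΩ.
Base-emitter loop: V_Th = I_B·R_Th + V_BE + (β+1)I_B·R_E, so I_B = (1.29 − 0.7) / (16.1 + 76×0.82) = 0.00747 mA.
I_C = β·I_B = 75×0.00747 = 0.56 mA, and I_E = (β+1)I_B = 0.568 mA.
V_CE = V_CC − I_C·R_C − I_E·R_E = 12 − 0.56×0.47 − 0.568×0.82 = 11.3 V.
V_CE = 11.3 V > 0.2 V confirms active-region operation.

I_C ≈ 0.56 mA, V_CE ≈ 11 V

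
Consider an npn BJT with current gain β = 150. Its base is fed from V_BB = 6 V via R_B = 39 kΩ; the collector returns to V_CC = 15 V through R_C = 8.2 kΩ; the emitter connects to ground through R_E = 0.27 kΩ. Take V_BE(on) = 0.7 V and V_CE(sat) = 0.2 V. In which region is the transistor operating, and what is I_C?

saturation; I_C ≈ 1.7 mA

Assume active: I_B = (6 − 0.7)/(39 + 151×0.27) = 0.0664 mA, I_C = β·I_B = 9.97 mA.
Then V_CE = 15 − 9.97×8.2 − 10×0.27 = -69.4 V < 0.2 V — the active assumption fails.
Re-solve with V_CE = 0.2 V. KCL at the emitter: V_E/R_E = (V_BB−0.7−V_E)/R_B + (V_CC−0.2−V_E)/R_C, giving V_E = 0.504 V.
I_C = (V_CC − 0.2 − V_E)/R_C = (14.8 − 0.504)/8.2 = 1.74 mA.
Check: I_B = (5.3 − 0.504)/39 = 0.123 mA, and β·I_B = 18.4 mA > I_C, confirming saturation.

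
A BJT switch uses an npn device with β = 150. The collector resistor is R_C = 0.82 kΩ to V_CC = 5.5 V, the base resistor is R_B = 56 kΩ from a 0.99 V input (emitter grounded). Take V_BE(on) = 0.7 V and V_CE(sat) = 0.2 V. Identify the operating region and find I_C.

Assume active. Base-emitter loop: I_B = (V_BB − V_BE)/R_B = (0.99 − 0.7)/56 = 0.00518 mA.
I_C = β·I_B = 150×0.00518 = 0.777 mA.
V_CE = V_CC − I_C·R_C = 5.5 − 0.777×0.82 = 4.86 V > V_CE(sat), so the active-region assumption holds.

active; I_C ≈ 0.78 mA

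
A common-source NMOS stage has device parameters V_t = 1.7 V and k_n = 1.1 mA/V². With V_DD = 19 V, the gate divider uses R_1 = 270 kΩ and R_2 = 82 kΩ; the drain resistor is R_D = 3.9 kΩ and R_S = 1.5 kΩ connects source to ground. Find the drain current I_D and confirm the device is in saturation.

I_D ≈ 0.94 mA

V_G = V_DD·R_2/(R_1+R_2) = 19×82/352 = 4.43 V.
Assume saturation: I_D = (k_n/2)(V_GS − V_t)² with V_GS = V_G − I_D·R_S = 4.43 − 1.5·I_D.
Substituting gives 1.24·I_D² − 5.5·I_D + 4.09 = 0, with roots I_D = 0.944 or 3.5 mA.
The root I_D = 3.5 mA gives V_GS = -0.822 V ≤ V_t, so take I_D = 0.944 mA.
Then V_GS = 3.01 V and V_DS = V_DD − I_D(R_D+R_S) = 19 − 0.944×5.4 = 13.9 V.
Saturation requires V_DS ≥ V_GS − V_t = 1.31 V; 13.9 ≥ 1.31 ✓.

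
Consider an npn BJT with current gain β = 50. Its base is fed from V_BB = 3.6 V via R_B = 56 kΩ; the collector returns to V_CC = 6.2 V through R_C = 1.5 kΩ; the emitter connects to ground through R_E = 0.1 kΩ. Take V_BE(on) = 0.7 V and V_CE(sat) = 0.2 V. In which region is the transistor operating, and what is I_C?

active; I_C ≈ 2.4 mA

Assume active. Base-emitter loop: I_B = (V_BB − V_BE)/(R_B + (β+1)R_E) = (3.6 − 0.7)/(56 + 51×0.1) = 0.0475 mA.
I_C = β·I_B = 50×0.0475 = 2.37 mA.
V_CE = V_CC − I_C·R_C − I_E·R_E = 6.2 − 2.37×1.5 − 2.42×0.1 = 2.4 V > V_CE(sat), so the active-region assumption holds.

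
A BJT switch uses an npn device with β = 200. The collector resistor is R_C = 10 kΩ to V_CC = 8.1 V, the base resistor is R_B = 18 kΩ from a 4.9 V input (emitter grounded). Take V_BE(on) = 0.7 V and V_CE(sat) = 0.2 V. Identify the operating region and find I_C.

saturation; I_C ≈ 0.79 mA

Assume active: I_B = (4.9 − 0.7)/18 = 0.233 mA, giving I_C = β·I_B = 46.7 mA.
But then V_CE = 8.1 − 46.7×10 = -459 V < V_CE(sat) = 0.2 V — impossible in the active region.
So the transistor is saturated. With V_CE = 0.2 V, I_C = (V_CC − 0.2)/R_C = 7.9/10 = 0.79 mA.
Check: β·I_B = 46.7 mA > I_C = 0.79 mA, confirming saturation.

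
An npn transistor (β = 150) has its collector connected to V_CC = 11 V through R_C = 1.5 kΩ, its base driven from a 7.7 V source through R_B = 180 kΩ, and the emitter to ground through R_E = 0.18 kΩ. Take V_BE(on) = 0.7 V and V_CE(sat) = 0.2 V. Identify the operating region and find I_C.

Assume active. Base-emitter loop: I_B = (V_BB − V_BE)/(R_B + (β+1)R_E) = (7.7 − 0.7)/(180 + 151×0.18) = 0.0338 mA.
I_C = β·I_B = 150×0.0338 = 5.07 mA.
V_CE = V_CC − I_C·R_C − I_E·R_E = 11 − 5.07×1.5 − 5.1×0.18 = 2.48 V > V_CE(sat), so the active-region assumption holds.

active; I_C ≈ 5.1 mA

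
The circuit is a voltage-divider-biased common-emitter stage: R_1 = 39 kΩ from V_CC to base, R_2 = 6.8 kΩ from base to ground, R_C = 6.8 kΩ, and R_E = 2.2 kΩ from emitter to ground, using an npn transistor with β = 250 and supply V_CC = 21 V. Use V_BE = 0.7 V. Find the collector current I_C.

I_C ≈ 1.1 mA

Thevenize the base divider: V_Th = V_CC·R_2/(R_1+R_2) = 21×6.8/45.8 = 3.12 V, R_Th = R_1‖R_2 = 5.79 kΩ.
Base-emitter loop: V_Th = I_B·R_Th + V_BE + (β+1)I_B·R_E, so I_B = (3.12 − 0.7) / (5.79 + 251×2.2) = 0.00433 mA.
I_C = β·I_B = 250×0.00433 = 1.08 mA, and I_E = (β+1)I_B = 1.09 mA.
V_CE = V_CC − I_C·R_C − I_E·R_E = 21 − 1.08×6.8 − 1.09×2.2 = 11.2 V.
V_CE = 11.2 V > 0.2 V confirms active-region operation.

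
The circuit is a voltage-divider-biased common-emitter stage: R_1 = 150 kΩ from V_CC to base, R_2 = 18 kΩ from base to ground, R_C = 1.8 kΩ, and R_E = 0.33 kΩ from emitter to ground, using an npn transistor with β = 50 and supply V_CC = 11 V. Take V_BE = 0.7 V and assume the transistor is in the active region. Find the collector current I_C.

Thevenize the base divider: V_Th = V_CC·R_2/(R_1+R_2) = 11×18/168 = 1.18 V, R_Th = R_1‖R_2 = 16.1 kΩ.
Base-emitter loop: V_Th = I_B·R_Th + V_BE + (β+1)I_B·R_E, so I_B = (1.18 − 0.7) / (16.1 + 51×0.33) = 0.0145 mA.
I_C = β·I_B = 50×0.0145 = 0.727 mA, and I_E = (β+1)I_B = 0.742 mA.
V_CE = V_CC − I_C·R_C − I_E·R_E = 11 − 0.727×1.8 − 0.742×0.33 = 9.45 V.
V_CE = 9.45 V > 0.2 V confirms active-region operation.

I_C ≈ 0.73 mA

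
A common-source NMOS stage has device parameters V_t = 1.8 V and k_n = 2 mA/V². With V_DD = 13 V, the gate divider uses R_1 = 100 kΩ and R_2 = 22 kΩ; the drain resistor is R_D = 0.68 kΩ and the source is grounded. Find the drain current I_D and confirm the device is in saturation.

V_G = V_DD·R_2/(R_1+R_2) = 13×22/122 = 2.34 V. With the source grounded, V_GS = V_G = 2.34 V.
Assume saturation: I_D = (k_n/2)(V_GS − V_t)² = (2/2)×(2.34 − 1.8)² = 1×0.544² = 0.296 mA.
V_DS = V_DD − I_D·R_D = 13 − 0.296×0.68 = 12.8 V.
Saturation requires V_DS ≥ V_GS − V_t = 0.544 V; 12.8 ≥ 0.544 ✓.

I_D ≈ 0.3 mA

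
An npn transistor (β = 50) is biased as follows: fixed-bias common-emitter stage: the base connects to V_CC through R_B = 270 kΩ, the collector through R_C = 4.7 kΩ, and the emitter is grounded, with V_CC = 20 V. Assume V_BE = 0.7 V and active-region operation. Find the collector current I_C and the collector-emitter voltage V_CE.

I_C ≈ 3.6 mA, V_CE ≈ 3.2 V

Base loop: V_CC = I_B·R_B + V_BE, so I_B = (20 − 0.7)/270 kΩ = 0.0715 mA.
In the active region I_C = β·I_B = 50 × 0.0715 = 3.57 mA.
Collector loop: V_CE = V_CC − I_C·R_C = 20 − 3.57×4.7 = 3.2 V.
Since V_CE = 3.2 V > V_CE(sat) ≈ 0.2 V, the transistor is in the active region as assumed.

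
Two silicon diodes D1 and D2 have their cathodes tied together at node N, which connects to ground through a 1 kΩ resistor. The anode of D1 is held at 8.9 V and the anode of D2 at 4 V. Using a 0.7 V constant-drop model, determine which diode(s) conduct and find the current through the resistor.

Only D1 conducts; I_R ≈ 8.2 mA

Assume both conduct. Then node N would need to be at both 8.9−0.7 = 8.2 V and 4−0.7 = 3.3 V, which is impossible.
Assume only D1 conducts: V_N = 8.9 − 0.7 = 8.2 V, so I_R = 8.2/1 = 8.2 mA.
Check D2: its anode-to-cathode voltage is 4 − 8.2 = -4.2 V < 0.7 V, so it is off. The assumption is consistent.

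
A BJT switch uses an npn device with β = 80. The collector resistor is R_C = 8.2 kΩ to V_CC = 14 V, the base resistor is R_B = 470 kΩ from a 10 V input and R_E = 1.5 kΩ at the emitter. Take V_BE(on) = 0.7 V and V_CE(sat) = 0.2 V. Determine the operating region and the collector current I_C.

Assume active. Base-emitter loop: I_B = (V_BB − V_BE)/(R_B + (β+1)R_E) = (10 − 0.7)/(470 + 81×1.5) = 0.0157 mA.
I_C = β·I_B = 80×0.0157 = 1.26 mA.
V_CE = V_CC − I_C·R_C − I_E·R_E = 14 − 1.26×8.2 − 1.27×1.5 = 1.78 V > V_CE(sat), so the active-region assumption holds.

active; I_C ≈ 1.3 mA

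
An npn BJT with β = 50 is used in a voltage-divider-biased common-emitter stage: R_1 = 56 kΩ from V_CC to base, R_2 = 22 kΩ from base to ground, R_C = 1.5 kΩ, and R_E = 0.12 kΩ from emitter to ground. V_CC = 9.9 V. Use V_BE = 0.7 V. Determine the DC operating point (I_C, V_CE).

I_C ≈ 4.8 mA, V_CE ≈ 2.2 V

Thevenize the base divider: V_Th = V_CC·R_2/(R_1+R_2) = 9.9×22/78 = 2.79 V, R_Th = R_1‖R_2 = 15.8 kΩ.
Base-emitter loop: V_Th = I_B·R_Th + V_BE + (β+1)I_B·R_E, so I_B = (2.79 − 0.7) / (15.8 + 51×0.12) = 0.0955 mA.
I_C = β·I_B = 50×0.0955 = 4.77 mA, and I_E = (β+1)I_B = 4.87 mA.
V_CE = V_CC − I_C·R_C − I_E·R_E = 9.9 − 4.77×1.5 − 4.87×0.12 = 2.16 V.
V_CE = 2.16 V > 0.2 V confirms active-region operation.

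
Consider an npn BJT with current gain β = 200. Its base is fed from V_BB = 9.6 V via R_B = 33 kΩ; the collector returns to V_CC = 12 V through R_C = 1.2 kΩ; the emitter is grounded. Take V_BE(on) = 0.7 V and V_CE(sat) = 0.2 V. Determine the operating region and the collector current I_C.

saturation; I_C ≈ 9.8 mA

Assume active: I_B = (9.6 − 0.7)/33 = 0.27 mA, giving I_C = β·I_B = 53.9 mA.
But then V_CE = 12 − 53.9×1.2 = -52.7 V < V_CE(sat) = 0.2 V — impossible in the active region.
So the transistor is saturated. With V_CE = 0.2 V, I_C = (V_CC − 0.2)/R_C = 11.8/1.2 = 9.83 mA.
Check: β·I_B = 53.9 mA > I_C = 9.83 mA, confirming saturation.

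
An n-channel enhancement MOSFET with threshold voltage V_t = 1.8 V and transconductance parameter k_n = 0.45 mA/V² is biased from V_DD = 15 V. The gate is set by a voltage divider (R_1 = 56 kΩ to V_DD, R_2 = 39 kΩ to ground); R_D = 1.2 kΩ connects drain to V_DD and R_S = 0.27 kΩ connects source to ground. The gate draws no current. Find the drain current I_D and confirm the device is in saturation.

V_G = V_DD·R_2/(R_1+R_2) = 15×39/95 = 6.16 V.
Assume saturation: I_D = (k_n/2)(V_GS − V_t)² with V_GS = V_G − I_D·R_S = 6.16 − 0.27·I_D.
Substituting gives 0.0164·I_D² − 1.53·I_D + 4.27 = 0, with roots I_D = 2.88 or 90.4 mA.
The root I_D = 90.4 mA gives V_GS = -18.2 V ≤ V_t, so take I_D = 2.88 mA.
Then V_GS = 5.38 V and V_DS = V_DD − I_D(R_D+R_S) = 15 − 2.88×1.47 = 10.8 V.
Saturation requires V_DS ≥ V_GS − V_t = 3.58 V; 10.8 ≥ 3.58 ✓.

I_D ≈ 2.9 mA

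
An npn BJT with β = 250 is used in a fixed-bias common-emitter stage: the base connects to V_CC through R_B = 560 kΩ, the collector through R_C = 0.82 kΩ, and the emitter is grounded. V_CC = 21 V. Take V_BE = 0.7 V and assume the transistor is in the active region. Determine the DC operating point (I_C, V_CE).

I_C ≈ 9.1 mA, V_CE ≈ 14 V

Base loop: V_CC = I_B·R_B + V_BE, so I_B = (21 − 0.7)/560 kΩ = 0.0363 mA.
In the active region I_C = β·I_B = 250 × 0.0363 = 9.06 mA.
Collector loop: V_CE = V_CC − I_C·R_C = 21 − 9.06×0.82 = 13.6 V.
Since V_CE = 13.6 V > V_CE(sat) ≈ 0.2 V, the transistor is in the active region as assumed.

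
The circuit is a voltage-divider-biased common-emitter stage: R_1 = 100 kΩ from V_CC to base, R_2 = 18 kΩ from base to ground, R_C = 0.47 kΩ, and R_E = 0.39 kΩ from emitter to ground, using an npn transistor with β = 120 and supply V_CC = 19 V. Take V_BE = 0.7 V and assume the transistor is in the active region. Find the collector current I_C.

Thevenize the base divider: V_Th = V_CC·R_2/(R_1+R_2) = 19×18/118 = 2.9 V, R_Th = R_1‖R_2 = 15.3 kΩ.
Base-emitter loop: V_Th = I_B·R_Th + V_BE + (β+1)I_B·R_E, so I_B = (2.9 − 0.7) / (15.3 + 121×0.39) = 0.0352 mA.
I_C = β·I_B = 120×0.0352 = 4.22 mA, and I_E = (β+1)I_B = 4.26 mA.
V_CE = V_CC − I_C·R_C − I_E·R_E = 19 − 4.22×0.47 − 4.26×0.39 = 15.4 V.
V_CE = 15.4 V > 0.2 V confirms active-region operation.

I_C ≈ 4.2 mA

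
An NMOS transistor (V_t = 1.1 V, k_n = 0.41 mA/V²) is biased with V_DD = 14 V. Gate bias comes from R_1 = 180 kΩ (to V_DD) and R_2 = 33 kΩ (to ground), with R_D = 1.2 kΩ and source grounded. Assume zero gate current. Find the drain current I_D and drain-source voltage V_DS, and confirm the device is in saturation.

I_D ≈ 0.23 mA, V_DS ≈ 14 V

V_G = V_DD·R_2/(R_1+R_2) = 14×33/213 = 2.17 V. With the source grounded, V_GS = V_G = 2.17 V.
Assume saturation: I_D = (k_n/2)(V_GS − V_t)² = (0.41/2)×(2.17 − 1.1)² = 0.205×1.07² = 0.234 mA.
V_DS = V_DD − I_D·R_D = 14 − 0.234×1.2 = 13.7 V.
Saturation requires V_DS ≥ V_GS − V_t = 1.07 V; 13.7 ≥ 1.07 ✓.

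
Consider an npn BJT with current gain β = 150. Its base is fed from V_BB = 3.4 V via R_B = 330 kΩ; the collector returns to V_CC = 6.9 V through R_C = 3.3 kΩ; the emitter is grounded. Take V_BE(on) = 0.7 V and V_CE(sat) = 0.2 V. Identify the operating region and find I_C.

Assume active. Base-emitter loop: I_B = (V_BB − V_BE)/R_B = (3.4 − 0.7)/330 = 0.00818 mA.
I_C = β·I_B = 150×0.00818 = 1.23 mA.
V_CE = V_CC − I_C·R_C = 6.9 − 1.23×3.3 = 2.85 V > V_CE(sat), so the active-region assumption holds.

active; I_C ≈ 1.2 mA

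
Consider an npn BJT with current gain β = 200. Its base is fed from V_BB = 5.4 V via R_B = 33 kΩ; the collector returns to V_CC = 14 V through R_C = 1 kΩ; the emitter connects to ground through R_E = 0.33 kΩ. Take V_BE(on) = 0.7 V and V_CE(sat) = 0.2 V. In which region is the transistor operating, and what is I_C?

Assume active. Base-emitter loop: I_B = (V_BB − V_BE)/(R_B + (β+1)R_E) = (5.4 − 0.7)/(33 + 201×0.33) = 0.0473 mA.
I_C = β·I_B = 200×0.0473 = 9.46 mA.
V_CE = V_CC − I_C·R_C − I_E·R_E = 14 − 9.46×1 − 9.51×0.33 = 1.4 V > V_CE(sat), so the active-region assumption holds.

active; I_C ≈ 9.5 mA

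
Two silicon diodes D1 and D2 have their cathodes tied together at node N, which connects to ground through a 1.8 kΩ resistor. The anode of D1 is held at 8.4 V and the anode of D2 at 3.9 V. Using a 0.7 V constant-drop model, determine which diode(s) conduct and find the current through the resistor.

Only D1 conducts; I_R ≈ 4.3 mA

Assume both conduct. Then node N would need to be at both 8.4−0.7 = 7.7 V and 3.9−0.7 = 3.2 V, which is impossible.
Assume only D1 conducts: V_N = 8.4 − 0.7 = 7.7 V, so I_R = 7.7/1.8 = 4.28 mA.
Check D2: its anode-to-cathode voltage is 3.9 − 7.7 = -3.8 V < 0.7 V, so it is off. The assumption is consistent.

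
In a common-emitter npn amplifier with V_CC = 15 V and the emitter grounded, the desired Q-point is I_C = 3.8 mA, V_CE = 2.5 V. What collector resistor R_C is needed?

Collector loop: V_CC = I_C·R_C + V_CE.
R_C = (V_CC − V_CE)/I_C = (15 − 2.5)/3.8 = 3.29 kΩ.

R_C ≈ 3.3 kΩ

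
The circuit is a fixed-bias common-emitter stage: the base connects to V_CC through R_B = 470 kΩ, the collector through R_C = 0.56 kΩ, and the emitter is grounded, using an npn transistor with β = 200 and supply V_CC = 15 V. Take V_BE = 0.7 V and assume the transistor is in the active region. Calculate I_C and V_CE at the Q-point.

I_C ≈ 6.1 mA, V_CE ≈ 12 V

Base loop: V_CC = I_B·R_B + V_BE, so I_B = (15 − 0.7)/470 kΩ = 0.0304 mA.
In the active region I_C = β·I_B = 200 × 0.0304 = 6.09 mA.
Collector loop: V_CE = V_CC − I_C·R_C = 15 − 6.09×0.56 = 11.6 V.
Since V_CE = 11.6 V > V_CE(sat) ≈ 0.2 V, the transistor is in the active region as assumed.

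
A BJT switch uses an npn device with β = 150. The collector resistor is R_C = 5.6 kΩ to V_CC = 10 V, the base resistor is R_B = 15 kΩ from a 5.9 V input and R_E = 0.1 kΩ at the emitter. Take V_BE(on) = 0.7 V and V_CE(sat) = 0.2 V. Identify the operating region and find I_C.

saturation; I_C ≈ 1.7 mA

Assume active: I_B = (5.9 − 0.7)/(15 + 151×0.1) = 0.173 mA, I_C = β·I_B = 25.9 mA.
Then V_CE = 10 − 25.9×5.6 − 26.1×0.1 = -138 V < 0.2 V — the active assumption fails.
Re-solve with V_CE = 0.2 V. KCL at the emitter: V_E/R_E = (V_BB−0.7−V_E)/R_B + (V_CC−0.2−V_E)/R_C, giving V_E = 0.205 V.
I_C = (V_CC − 0.2 − V_E)/R_C = (9.8 − 0.205)/5.6 = 1.71 mA.
Check: I_B = (5.2 − 0.205)/15 = 0.333 mA, and β·I_B = 50 mA > I_C, confirming saturation.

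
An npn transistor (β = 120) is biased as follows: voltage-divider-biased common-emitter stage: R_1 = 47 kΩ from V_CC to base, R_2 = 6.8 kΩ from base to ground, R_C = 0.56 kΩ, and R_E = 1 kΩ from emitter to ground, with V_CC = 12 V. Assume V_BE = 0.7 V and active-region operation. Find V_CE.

V_CE ≈ 11 V

Thevenize the base divider: V_Th = V_CC·R_2/(R_1+R_2) = 12×6.8/53.8 = 1.52 V, R_Th = R_1‖R_2 = 5.94 kΩ.
Base-emitter loop: V_Th = I_B·R_Th + V_BE + (β+1)I_B·R_E, so I_B = (1.52 − 0.7) / (5.94 + 121×1) = 0.00643 mA.
I_C = β·I_B = 120×0.00643 = 0.772 mA, and I_E = (β+1)I_B = 0.779 mA.
V_CE = V_CC − I_C·R_C − I_E·R_E = 12 − 0.772×0.56 − 0.779×1 = 10.8 V.
V_CE = 10.8 V > 0.2 V confirms active-region operation.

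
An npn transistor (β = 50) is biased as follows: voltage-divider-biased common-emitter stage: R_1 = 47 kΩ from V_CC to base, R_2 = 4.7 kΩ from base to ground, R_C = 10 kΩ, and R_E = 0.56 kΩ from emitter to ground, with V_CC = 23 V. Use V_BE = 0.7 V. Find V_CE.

Thevenize the base divider: V_Th = V_CC·R_2/(R_1+R_2) = 23×4.7/51.7 = 2.09 V, R_Th = R_1‖R_2 = 4.27 kΩ.
Base-emitter loop: V_Th = I_B·R_Th + V_BE + (β+1)I_B·R_E, so I_B = (2.09 − 0.7) / (4.27 + 51×0.56) = 0.0424 mA.
I_C = β·I_B = 50×0.0424 = 2.12 mA, and I_E = (β+1)I_B = 2.16 mA.
V_CE = V_CC − I_C·R_C − I_E·R_E = 23 − 2.12×10 − 2.16×0.56 = 0.608 V.
V_CE = 0.608 V > 0.2 V confirms active-region operation.

V_CE ≈ 0.61 V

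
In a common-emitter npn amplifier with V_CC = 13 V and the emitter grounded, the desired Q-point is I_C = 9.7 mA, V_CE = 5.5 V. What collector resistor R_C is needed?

R_C ≈ 0.77 kΩ

Collector loop: V_CC = I_C·R_C + V_CE.
R_C = (V_CC − V_CE)/I_C = (13 − 5.5)/9.7 = 0.773 kΩ.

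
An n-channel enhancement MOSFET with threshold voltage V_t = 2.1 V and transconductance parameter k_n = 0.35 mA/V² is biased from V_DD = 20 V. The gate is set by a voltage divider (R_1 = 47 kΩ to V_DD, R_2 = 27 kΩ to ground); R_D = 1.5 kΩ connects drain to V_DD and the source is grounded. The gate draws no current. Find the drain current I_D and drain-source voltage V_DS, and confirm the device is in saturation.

I_D ≈ 4.7 mA, V_DS ≈ 13 V

V_G = V_DD·R_2/(R_1+R_2) = 20×27/74 = 7.3 V. With the source grounded, V_GS = V_G = 7.3 V.
Assume saturation: I_D = (k_n/2)(V_GS − V_t)² = (0.35/2)×(7.3 − 2.1)² = 0.175×5.2² = 4.73 mA.
V_DS = V_DD − I_D·R_D = 20 − 4.73×1.5 = 12.9 V.
Saturation requires V_DS ≥ V_GS − V_t = 5.2 V; 12.9 ≥ 5.2 ✓.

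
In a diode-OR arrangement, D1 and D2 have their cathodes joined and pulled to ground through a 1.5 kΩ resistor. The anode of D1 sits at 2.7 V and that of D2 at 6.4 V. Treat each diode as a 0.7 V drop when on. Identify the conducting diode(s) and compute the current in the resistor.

Assume both conduct. Then node N would need to be at both 2.7−0.7 = 2 V and 6.4−0.7 = 5.7 V, which is impossible.
Assume only D2 conducts: V_N = 6.4 − 0.7 = 5.7 V, so I_R = 5.7/1.5 = 3.8 mA.
Check D1: its anode-to-cathode voltage is 2.7 − 5.7 = -3 V < 0.7 V, so it is off. The assumption is consistent.

Only D2 conducts; I_R ≈ 3.8 mA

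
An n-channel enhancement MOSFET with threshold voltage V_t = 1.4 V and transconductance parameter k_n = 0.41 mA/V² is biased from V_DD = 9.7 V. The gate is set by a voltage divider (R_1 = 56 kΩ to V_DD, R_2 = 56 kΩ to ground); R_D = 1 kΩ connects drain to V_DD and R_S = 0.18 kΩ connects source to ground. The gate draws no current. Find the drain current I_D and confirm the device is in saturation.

V_G = V_DD·R_2/(R_1+R_2) = 9.7×56/112 = 4.85 V.
Assume saturation: I_D = (k_n/2)(V_GS − V_t)² with V_GS = V_G − I_D·R_S = 4.85 − 0.18·I_D.
Substituting gives 0.00664·I_D² − 1.25·I_D + 2.44 = 0, with roots I_D = 1.97 or 187 mA.
The root I_D = 187 mA gives V_GS = -28.8 V ≤ V_t, so take I_D = 1.97 mA.
Then V_GS = 4.5 V and V_DS = V_DD − I_D(R_D+R_S) = 9.7 − 1.97×1.18 = 7.38 V.
Saturation requires V_DS ≥ V_GS − V_t = 3.1 V; 7.38 ≥ 3.1 ✓.

I_D ≈ 2 mA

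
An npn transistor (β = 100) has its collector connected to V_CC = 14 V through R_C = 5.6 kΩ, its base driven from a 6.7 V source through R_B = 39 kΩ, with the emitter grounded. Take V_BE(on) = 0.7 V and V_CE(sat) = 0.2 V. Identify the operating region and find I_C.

Assume active: I_B = (6.7 − 0.7)/39 = 0.154 mA, giving I_C = β·I_B = 15.4 mA.
But then V_CE = 14 − 15.4×5.6 = -72.2 V < V_CE(sat) = 0.2 V — impossible in the active region.
So the transistor is saturated. With V_CE = 0.2 V, I_C = (V_CC − 0.2)/R_C = 13.8/5.6 = 2.46 mA.
Check: β·I_B = 15.4 mA > I_C = 2.46 mA, confirming saturation.

saturation; I_C ≈ 2.5 mA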